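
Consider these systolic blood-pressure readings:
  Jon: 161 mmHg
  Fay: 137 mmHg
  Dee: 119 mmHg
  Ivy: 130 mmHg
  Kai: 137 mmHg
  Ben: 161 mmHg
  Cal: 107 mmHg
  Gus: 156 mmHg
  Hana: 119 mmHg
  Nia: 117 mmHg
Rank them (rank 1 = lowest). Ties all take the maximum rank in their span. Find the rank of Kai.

7

Sorted (ascending): 107, 117, 119, 119, 130, 137, 137, 156, 161, 161
The 2 values of 119 occupy positions 3–4 → each gets rank 4.
The 2 values of 137 occupy positions 6–7 → each gets rank 7.
The 2 values of 161 occupy positions 9–10 → each gets rank 10.
Kai has value 137 mmHg → rank 7.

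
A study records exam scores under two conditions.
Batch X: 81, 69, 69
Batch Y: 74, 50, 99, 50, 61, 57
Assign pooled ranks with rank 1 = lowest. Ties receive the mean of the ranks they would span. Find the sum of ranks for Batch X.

Sorted (ascending): 50, 50, 57, 61, 69, 69, 74, 81, 99
The 2 values of 50 occupy positions 1–2 → average rank (1+2)/2 = 1.5.
The 2 values of 69 occupy positions 5–6 → average rank (5+6)/2 = 5.5.
Batch X values → pooled ranks: 81→8, 69→5.5, 69→5.5
Rank sum = 8 + 5.5 + 5.5 = 19

19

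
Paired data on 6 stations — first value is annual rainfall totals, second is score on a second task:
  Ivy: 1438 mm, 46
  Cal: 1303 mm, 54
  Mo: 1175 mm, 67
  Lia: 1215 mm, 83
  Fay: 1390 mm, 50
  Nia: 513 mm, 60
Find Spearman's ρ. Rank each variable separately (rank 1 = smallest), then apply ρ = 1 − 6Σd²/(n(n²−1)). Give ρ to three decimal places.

Ranks of variable 1: 6, 4, 2, 3, 5, 1
Ranks of variable 2: 1, 3, 5, 6, 2, 4
d = r₁ − r₂: 5, 1, -3, -3, 3, -3
d²: 25, 1, 9, 9, 9, 9; Σd² = 62
ρ = 1 − 6·62/(6·35) = 1 − 372/210 = -0.771

-0.771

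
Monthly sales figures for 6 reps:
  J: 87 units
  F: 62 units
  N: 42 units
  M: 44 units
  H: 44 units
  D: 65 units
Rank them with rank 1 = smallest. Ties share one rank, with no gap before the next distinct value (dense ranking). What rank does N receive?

1

Sorted (ascending): 42, 44, 44, 62, 65, 87
The 2 values of 44 share dense rank 2.
Remaining distinct values take the next consecutive integers.
N has value 42 units → rank 1.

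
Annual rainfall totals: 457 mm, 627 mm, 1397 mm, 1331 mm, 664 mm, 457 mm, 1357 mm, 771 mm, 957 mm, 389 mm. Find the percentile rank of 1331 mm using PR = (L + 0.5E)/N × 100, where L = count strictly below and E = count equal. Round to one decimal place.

75.0

N = 10.
Strictly below 1331: 7. Equal to 1331: 1.
PR = (7 + 0.5·1)/10 × 100 = 75.0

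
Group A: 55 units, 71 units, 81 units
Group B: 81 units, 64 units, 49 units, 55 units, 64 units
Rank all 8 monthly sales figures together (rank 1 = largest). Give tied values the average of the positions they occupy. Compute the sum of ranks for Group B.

Sorted (descending): 81, 81, 71, 64, 64, 55, 55, 49
The 2 values of 81 occupy positions 1–2 → average rank (1+2)/2 = 1.5.
The 2 values of 64 occupy positions 4–5 → average rank (4+5)/2 = 4.5.
The 2 values of 55 occupy positions 6–7 → average rank (6+7)/2 = 6.5.
Group B values → pooled ranks: 81→1.5, 64→4.5, 49→8, 55→6.5, 64→4.5
Rank sum = 1.5 + 4.5 + 8 + 6.5 + 4.5 = 25

25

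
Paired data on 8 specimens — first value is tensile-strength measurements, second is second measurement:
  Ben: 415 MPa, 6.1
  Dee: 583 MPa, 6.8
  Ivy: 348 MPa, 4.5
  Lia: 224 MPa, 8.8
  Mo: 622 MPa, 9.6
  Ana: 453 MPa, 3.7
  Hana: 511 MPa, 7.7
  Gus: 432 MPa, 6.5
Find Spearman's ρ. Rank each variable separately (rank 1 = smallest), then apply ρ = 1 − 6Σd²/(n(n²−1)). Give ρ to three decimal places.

0.333

Ranks of variable 1: 3, 7, 2, 1, 8, 5, 6, 4
Ranks of variable 2: 3, 5, 2, 7, 8, 1, 6, 4
d = r₁ − r₂: 0, 2, 0, -6, 0, 4, 0, 0
d²: 0, 4, 0, 36, 0, 16, 0, 0; Σd² = 56
ρ = 1 − 6·56/(8·63) = 1 − 336/504 = 0.333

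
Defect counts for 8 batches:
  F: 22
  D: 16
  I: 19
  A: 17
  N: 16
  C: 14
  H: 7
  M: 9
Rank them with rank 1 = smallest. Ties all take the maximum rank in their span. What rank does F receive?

Sorted (ascending): 7, 9, 14, 16, 16, 17, 19, 22
The 2 values of 16 occupy positions 4–5 → each gets rank 5.
F has value 22 → rank 8.

8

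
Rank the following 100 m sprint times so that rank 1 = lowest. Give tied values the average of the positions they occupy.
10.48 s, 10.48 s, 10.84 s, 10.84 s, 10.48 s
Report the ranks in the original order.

2, 2, 4.5, 4.5, 2

Sorted (ascending): 10.48, 10.48, 10.48, 10.84, 10.84
The 3 values of 10.48 occupy positions 1–3 → average rank 2.
The 2 values of 10.84 occupy positions 4–5 → average rank (4+5)/2 = 4.5.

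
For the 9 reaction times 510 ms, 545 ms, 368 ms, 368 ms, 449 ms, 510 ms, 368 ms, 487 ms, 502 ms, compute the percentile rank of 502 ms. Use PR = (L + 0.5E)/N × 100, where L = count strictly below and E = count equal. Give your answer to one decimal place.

N = 9.
Strictly below 502: 5. Equal to 502: 1.
PR = (5 + 0.5·1)/9 × 100 = 61.1

61.1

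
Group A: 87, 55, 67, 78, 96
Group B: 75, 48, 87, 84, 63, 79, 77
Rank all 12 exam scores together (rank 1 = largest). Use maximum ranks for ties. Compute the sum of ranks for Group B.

Sorted (descending): 96, 87, 87, 84, 79, 78, 77, 75, 67, 63, 55, 48
The 2 values of 87 occupy positions 2–3 → each gets rank 3.
Group B values → pooled ranks: 75→8, 48→12, 87→3, 84→4, 63→10, 79→5, 77→7
Rank sum = 8 + 12 + 3 + 4 + 10 + 5 + 7 = 49

49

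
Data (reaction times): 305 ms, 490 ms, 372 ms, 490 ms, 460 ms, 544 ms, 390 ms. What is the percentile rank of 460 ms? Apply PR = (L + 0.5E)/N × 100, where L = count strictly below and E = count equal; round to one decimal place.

N = 7.
Strictly below 460: 3. Equal to 460: 1.
PR = (3 + 0.5·1)/7 × 100 = 50.0

50.0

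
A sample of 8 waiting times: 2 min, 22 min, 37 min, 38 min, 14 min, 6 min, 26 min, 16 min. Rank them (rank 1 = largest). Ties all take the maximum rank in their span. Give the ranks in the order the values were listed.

8, 4, 2, 1, 6, 7, 3, 5

Sorted (descending): 38, 37, 26, 22, 16, 14, 6, 2
No ties — each value takes its position as its rank.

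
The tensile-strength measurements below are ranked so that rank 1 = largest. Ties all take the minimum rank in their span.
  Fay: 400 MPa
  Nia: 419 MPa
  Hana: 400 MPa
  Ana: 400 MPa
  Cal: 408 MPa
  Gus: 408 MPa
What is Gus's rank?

Sorted (descending): 419, 408, 408, 400, 400, 400
The 2 values of 408 occupy positions 2–3 → each gets rank 2.
The 3 values of 400 occupy positions 4–6 → each gets rank 4.
Gus has value 408 MPa → rank 2.

2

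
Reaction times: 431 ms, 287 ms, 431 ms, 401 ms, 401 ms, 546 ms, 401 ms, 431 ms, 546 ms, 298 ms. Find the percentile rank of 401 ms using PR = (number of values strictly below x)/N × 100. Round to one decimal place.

20.0

N = 10.
Strictly below 401: 2. Equal to 401: 3.
PR = 2/10 × 100 = 20.0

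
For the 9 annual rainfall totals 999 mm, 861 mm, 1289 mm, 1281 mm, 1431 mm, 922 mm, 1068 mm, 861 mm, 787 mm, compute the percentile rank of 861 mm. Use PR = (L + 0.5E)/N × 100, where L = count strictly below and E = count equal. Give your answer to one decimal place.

N = 9.
Strictly below 861: 1. Equal to 861: 2.
PR = (1 + 0.5·2)/9 × 100 = 22.2

22.2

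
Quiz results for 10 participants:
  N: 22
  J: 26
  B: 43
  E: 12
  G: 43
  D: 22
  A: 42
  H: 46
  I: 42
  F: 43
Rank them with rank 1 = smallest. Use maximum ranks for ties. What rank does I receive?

Sorted (ascending): 12, 22, 22, 26, 42, 42, 43, 43, 43, 46
The 2 values of 22 occupy positions 2–3 → each gets rank 3.
The 2 values of 42 occupy positions 5–6 → each gets rank 6.
The 3 values of 43 occupy positions 7–9 → each gets rank 9.
I has value 42 → rank 6.

6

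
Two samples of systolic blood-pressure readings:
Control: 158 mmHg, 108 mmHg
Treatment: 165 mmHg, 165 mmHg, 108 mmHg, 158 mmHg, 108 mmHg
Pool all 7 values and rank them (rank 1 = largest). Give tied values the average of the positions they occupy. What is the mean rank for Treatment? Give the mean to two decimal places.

Sorted (descending): 165, 165, 158, 158, 108, 108, 108
The 2 values of 165 occupy positions 1–2 → average rank (1+2)/2 = 1.5.
The 2 values of 158 occupy positions 3–4 → average rank (3+4)/2 = 3.5.
The 3 values of 108 occupy positions 5–7 → average rank 6.
Treatment values → pooled ranks: 165→1.5, 165→1.5, 108→6, 158→3.5, 108→6
Mean rank = (1.5 + 1.5 + 6 + 3.5 + 6) / 5 = 3.70

3.70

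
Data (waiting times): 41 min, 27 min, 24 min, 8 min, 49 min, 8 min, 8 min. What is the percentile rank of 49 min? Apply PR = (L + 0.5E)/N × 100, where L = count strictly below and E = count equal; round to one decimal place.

N = 7.
Strictly below 49: 6. Equal to 49: 1.
PR = (6 + 0.5·1)/7 × 100 = 92.9

92.9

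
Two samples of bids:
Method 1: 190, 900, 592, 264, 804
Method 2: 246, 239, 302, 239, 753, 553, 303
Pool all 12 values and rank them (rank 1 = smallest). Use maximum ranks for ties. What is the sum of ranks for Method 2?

41

Sorted (ascending): 190, 239, 239, 246, 264, 302, 303, 553, 592, 753, 804, 900
The 2 values of 239 occupy positions 2–3 → each gets rank 3.
Method 2 values → pooled ranks: 246→4, 239→3, 302→6, 239→3, 753→10, 553→8, 303→7
Rank sum = 4 + 3 + 6 + 3 + 10 + 8 + 7 = 41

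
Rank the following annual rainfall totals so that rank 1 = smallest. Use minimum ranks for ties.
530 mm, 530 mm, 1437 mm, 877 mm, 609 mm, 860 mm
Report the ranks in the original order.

1, 1, 6, 5, 3, 4

Sorted (ascending): 530, 530, 609, 860, 877, 1437
The 2 values of 530 occupy positions 1–2 → each gets rank 1.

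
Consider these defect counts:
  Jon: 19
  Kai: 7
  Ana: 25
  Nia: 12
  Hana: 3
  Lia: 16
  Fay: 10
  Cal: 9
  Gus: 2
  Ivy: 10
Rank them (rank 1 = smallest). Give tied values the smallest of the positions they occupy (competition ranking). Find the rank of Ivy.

5

Sorted (ascending): 2, 3, 7, 9, 10, 10, 12, 16, 19, 25
The 2 values of 10 occupy positions 5–6 → each gets rank 5.
Ivy has value 10 → rank 5.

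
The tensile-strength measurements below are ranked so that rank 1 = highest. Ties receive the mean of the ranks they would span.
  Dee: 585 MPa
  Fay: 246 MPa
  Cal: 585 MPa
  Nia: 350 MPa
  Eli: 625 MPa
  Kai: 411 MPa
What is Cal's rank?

Sorted (descending): 625, 585, 585, 411, 350, 246
The 2 values of 585 occupy positions 2–3 → average rank (2+3)/2 = 2.5.
Cal has value 585 MPa → rank 2.5.

2.5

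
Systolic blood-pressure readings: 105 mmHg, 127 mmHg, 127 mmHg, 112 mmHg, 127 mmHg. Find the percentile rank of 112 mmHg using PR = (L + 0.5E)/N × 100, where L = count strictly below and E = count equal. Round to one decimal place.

N = 5.
Strictly below 112: 1. Equal to 112: 1.
PR = (1 + 0.5·1)/5 × 100 = 30.0

30.0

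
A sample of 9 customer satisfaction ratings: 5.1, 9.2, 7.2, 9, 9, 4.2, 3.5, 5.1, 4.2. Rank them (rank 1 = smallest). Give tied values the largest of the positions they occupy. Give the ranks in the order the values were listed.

Sorted (ascending): 3.5, 4.2, 4.2, 5.1, 5.1, 7.2, 9, 9, 9.2
The 2 values of 4.2 occupy positions 2–3 → each gets rank 3.
The 2 values of 5.1 occupy positions 4–5 → each gets rank 5.
The 2 values of 9 occupy positions 7–8 → each gets rank 8.

5, 9, 6, 8, 8, 3, 1, 5, 3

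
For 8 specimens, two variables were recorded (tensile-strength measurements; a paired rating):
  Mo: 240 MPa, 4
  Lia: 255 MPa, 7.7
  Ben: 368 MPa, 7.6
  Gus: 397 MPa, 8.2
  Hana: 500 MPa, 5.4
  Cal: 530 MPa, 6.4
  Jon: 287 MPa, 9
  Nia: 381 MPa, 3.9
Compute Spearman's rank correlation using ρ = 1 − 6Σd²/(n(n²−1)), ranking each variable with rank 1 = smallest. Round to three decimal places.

-0.095

Ranks of variable 1: 1, 2, 4, 6, 7, 8, 3, 5
Ranks of variable 2: 2, 6, 5, 7, 3, 4, 8, 1
d = r₁ − r₂: -1, -4, -1, -1, 4, 4, -5, 4
d²: 1, 16, 1, 1, 16, 16, 25, 16; Σd² = 92
ρ = 1 − 6·92/(8·63) = 1 − 552/504 = -0.095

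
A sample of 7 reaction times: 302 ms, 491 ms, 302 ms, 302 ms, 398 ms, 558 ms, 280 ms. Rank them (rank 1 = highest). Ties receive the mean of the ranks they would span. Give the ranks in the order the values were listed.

5, 2, 5, 5, 3, 1, 7

Sorted (descending): 558, 491, 398, 302, 302, 302, 280
The 3 values of 302 occupy positions 4–6 → average rank 5.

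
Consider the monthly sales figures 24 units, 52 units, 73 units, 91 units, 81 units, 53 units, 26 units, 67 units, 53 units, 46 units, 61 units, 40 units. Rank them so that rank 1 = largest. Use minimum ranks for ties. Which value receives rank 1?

Sorted (descending): 91, 81, 73, 67, 61, 53, 53, 52, 46, 40, 26, 24
The 2 values of 53 occupy positions 6–7 → each gets rank 6.
Rank 1 → value 91.

91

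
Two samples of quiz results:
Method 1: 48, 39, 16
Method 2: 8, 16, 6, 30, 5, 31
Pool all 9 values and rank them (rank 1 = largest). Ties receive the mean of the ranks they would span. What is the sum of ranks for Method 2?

Sorted (descending): 48, 39, 31, 30, 16, 16, 8, 6, 5
The 2 values of 16 occupy positions 5–6 → average rank (5+6)/2 = 5.5.
Method 2 values → pooled ranks: 8→7, 16→5.5, 6→8, 30→4, 5→9, 31→3
Rank sum = 7 + 5.5 + 8 + 4 + 9 + 3 = 36.5

36.5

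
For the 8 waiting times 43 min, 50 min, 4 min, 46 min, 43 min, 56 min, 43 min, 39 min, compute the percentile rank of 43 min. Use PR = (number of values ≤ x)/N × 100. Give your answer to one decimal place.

62.5

N = 8.
Strictly below 43: 2. Equal to 43: 3.
PR = 5/8 × 100 = 62.5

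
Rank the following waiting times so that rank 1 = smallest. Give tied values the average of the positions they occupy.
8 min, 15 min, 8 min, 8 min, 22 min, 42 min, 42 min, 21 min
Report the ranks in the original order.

2, 4, 2, 2, 6, 7.5, 7.5, 5

Sorted (ascending): 8, 8, 8, 15, 21, 22, 42, 42
The 3 values of 8 occupy positions 1–3 → average rank 2.
The 2 values of 42 occupy positions 7–8 → average rank (7+8)/2 = 7.5.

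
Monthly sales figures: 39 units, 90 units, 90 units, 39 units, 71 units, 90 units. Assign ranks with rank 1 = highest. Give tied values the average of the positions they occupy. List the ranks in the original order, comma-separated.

Sorted (descending): 90, 90, 90, 71, 39, 39
The 3 values of 90 occupy positions 1–3 → average rank 2.
The 2 values of 39 occupy positions 5–6 → average rank (5+6)/2 = 5.5.

5.5, 2, 2, 5.5, 4, 2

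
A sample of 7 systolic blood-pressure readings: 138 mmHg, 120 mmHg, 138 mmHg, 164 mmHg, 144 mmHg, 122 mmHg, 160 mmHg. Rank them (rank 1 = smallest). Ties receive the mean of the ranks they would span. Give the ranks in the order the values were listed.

3.5, 1, 3.5, 7, 5, 2, 6

Sorted (ascending): 120, 122, 138, 138, 144, 160, 164
The 2 values of 138 occupy positions 3–4 → average rank (3+4)/2 = 3.5.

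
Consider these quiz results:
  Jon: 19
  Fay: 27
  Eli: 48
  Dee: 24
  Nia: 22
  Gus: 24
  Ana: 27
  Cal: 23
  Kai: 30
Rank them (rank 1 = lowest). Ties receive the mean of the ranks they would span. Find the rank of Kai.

8

Sorted (ascending): 19, 22, 23, 24, 24, 27, 27, 30, 48
The 2 values of 24 occupy positions 4–5 → average rank (4+5)/2 = 4.5.
The 2 values of 27 occupy positions 6–7 → average rank (6+7)/2 = 6.5.
Kai has value 30 → rank 8.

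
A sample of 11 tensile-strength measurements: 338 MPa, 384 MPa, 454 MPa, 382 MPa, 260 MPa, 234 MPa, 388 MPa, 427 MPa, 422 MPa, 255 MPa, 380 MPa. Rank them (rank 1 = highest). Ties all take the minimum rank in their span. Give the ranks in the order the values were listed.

8, 5, 1, 6, 9, 11, 4, 2, 3, 10, 7

Sorted (descending): 454, 427, 422, 388, 384, 382, 380, 338, 260, 255, 234
No ties — each value takes its position as its rank.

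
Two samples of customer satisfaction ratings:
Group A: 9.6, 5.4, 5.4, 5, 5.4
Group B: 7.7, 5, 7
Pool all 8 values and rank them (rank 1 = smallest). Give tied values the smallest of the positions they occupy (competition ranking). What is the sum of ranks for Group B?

Sorted (ascending): 5, 5, 5.4, 5.4, 5.4, 7, 7.7, 9.6
The 2 values of 5 occupy positions 1–2 → each gets rank 1.
The 3 values of 5.4 occupy positions 3–5 → each gets rank 3.
Group B values → pooled ranks: 7.7→7, 5→1, 7→6
Rank sum = 7 + 1 + 6 = 14

14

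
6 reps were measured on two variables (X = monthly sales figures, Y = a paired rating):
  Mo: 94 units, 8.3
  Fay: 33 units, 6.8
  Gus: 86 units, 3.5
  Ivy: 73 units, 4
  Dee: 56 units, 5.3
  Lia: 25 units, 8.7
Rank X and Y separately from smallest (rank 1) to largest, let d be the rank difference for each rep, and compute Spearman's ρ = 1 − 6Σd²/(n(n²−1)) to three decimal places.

-0.429

Ranks of variable 1: 6, 2, 5, 4, 3, 1
Ranks of variable 2: 5, 4, 1, 2, 3, 6
d = r₁ − r₂: 1, -2, 4, 2, 0, -5
d²: 1, 4, 16, 4, 0, 25; Σd² = 50
ρ = 1 − 6·50/(6·35) = 1 − 300/210 = -0.429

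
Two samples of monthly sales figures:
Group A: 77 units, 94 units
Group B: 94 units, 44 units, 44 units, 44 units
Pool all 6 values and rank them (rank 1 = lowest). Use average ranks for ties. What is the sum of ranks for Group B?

11.5

Sorted (ascending): 44, 44, 44, 77, 94, 94
The 3 values of 44 occupy positions 1–3 → average rank 2.
The 2 values of 94 occupy positions 5–6 → average rank (5+6)/2 = 5.5.
Group B values → pooled ranks: 94→5.5, 44→2, 44→2, 44→2
Rank sum = 5.5 + 2 + 2 + 2 = 11.5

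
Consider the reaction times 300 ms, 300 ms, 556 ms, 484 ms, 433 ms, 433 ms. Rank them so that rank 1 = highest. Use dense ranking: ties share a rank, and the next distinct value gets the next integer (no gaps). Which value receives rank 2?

Sorted (descending): 556, 484, 433, 433, 300, 300
The 2 values of 433 share dense rank 3.
The 2 values of 300 share dense rank 4.
Remaining distinct values take the next consecutive integers.
Rank 2 → value 484.

484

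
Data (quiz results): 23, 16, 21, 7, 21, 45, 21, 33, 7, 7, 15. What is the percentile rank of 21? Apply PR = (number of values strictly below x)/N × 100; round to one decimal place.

N = 11.
Strictly below 21: 5. Equal to 21: 3.
PR = 5/11 × 100 = 45.5

45.5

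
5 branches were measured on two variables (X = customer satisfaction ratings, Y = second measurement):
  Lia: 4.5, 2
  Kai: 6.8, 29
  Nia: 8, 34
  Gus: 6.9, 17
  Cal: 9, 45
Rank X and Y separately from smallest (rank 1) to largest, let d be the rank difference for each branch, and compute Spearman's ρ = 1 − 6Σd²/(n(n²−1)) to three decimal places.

0.900

Ranks of variable 1: 1, 2, 4, 3, 5
Ranks of variable 2: 1, 3, 4, 2, 5
d = r₁ − r₂: 0, -1, 0, 1, 0
d²: 0, 1, 0, 1, 0; Σd² = 2
ρ = 1 − 6·2/(5·24) = 1 − 12/120 = 0.900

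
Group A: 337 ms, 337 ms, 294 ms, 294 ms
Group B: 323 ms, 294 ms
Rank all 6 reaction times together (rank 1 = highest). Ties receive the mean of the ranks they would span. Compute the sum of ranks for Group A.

Sorted (descending): 337, 337, 323, 294, 294, 294
The 2 values of 337 occupy positions 1–2 → average rank (1+2)/2 = 1.5.
The 3 values of 294 occupy positions 4–6 → average rank 5.
Group A values → pooled ranks: 337→1.5, 337→1.5, 294→5, 294→5
Rank sum = 1.5 + 1.5 + 5 + 5 = 13

13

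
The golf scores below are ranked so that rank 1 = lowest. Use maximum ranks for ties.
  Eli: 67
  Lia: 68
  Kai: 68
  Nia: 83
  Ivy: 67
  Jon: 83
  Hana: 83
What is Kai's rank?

Sorted (ascending): 67, 67, 68, 68, 83, 83, 83
The 2 values of 67 occupy positions 1–2 → each gets rank 2.
The 2 values of 68 occupy positions 3–4 → each gets rank 4.
The 3 values of 83 occupy positions 5–7 → each gets rank 7.
Kai has value 68 → rank 4.

4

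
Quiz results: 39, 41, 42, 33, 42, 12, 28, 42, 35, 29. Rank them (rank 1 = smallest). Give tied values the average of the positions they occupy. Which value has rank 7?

41

Sorted (ascending): 12, 28, 29, 33, 35, 39, 41, 42, 42, 42
The 3 values of 42 occupy positions 8–10 → average rank 9.
Rank 7 → value 41.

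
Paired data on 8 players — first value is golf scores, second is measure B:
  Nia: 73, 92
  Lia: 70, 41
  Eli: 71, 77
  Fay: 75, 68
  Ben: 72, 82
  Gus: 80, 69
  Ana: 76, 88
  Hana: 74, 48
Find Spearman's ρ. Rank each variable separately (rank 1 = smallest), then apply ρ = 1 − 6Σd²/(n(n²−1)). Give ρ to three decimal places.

0.190

Ranks of variable 1: 4, 1, 2, 6, 3, 8, 7, 5
Ranks of variable 2: 8, 1, 5, 3, 6, 4, 7, 2
d = r₁ − r₂: -4, 0, -3, 3, -3, 4, 0, 3
d²: 16, 0, 9, 9, 9, 16, 0, 9; Σd² = 68
ρ = 1 − 6·68/(8·63) = 1 − 408/504 = 0.190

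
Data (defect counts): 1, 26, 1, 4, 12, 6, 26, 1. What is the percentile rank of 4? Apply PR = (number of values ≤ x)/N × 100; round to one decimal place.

N = 8.
Strictly below 4: 3. Equal to 4: 1.
PR = 4/8 × 100 = 50.0

50.0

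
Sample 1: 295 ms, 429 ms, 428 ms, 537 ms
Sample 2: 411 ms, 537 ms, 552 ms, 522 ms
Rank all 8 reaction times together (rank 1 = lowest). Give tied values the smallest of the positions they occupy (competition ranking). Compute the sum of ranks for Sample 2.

21

Sorted (ascending): 295, 411, 428, 429, 522, 537, 537, 552
The 2 values of 537 occupy positions 6–7 → each gets rank 6.
Sample 2 values → pooled ranks: 411→2, 537→6, 552→8, 522→5
Rank sum = 2 + 6 + 8 + 5 = 21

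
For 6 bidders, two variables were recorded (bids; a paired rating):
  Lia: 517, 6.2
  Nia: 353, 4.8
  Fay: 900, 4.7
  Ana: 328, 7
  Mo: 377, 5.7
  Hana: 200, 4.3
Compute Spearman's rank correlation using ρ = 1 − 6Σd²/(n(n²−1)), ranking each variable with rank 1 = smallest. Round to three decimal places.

0.086

Ranks of variable 1: 5, 3, 6, 2, 4, 1
Ranks of variable 2: 5, 3, 2, 6, 4, 1
d = r₁ − r₂: 0, 0, 4, -4, 0, 0
d²: 0, 0, 16, 16, 0, 0; Σd² = 32
ρ = 1 − 6·32/(6·35) = 1 − 192/210 = 0.086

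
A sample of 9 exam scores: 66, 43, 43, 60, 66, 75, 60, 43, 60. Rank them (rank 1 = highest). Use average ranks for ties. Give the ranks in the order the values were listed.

Sorted (descending): 75, 66, 66, 60, 60, 60, 43, 43, 43
The 2 values of 66 occupy positions 2–3 → average rank (2+3)/2 = 2.5.
The 3 values of 60 occupy positions 4–6 → average rank 5.
The 3 values of 43 occupy positions 7–9 → average rank 8.

2.5, 8, 8, 5, 2.5, 1, 5, 8, 5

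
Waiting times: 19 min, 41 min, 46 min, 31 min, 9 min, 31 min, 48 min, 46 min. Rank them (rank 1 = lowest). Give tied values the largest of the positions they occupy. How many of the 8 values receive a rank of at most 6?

Sorted (ascending): 9, 19, 31, 31, 41, 46, 46, 48
The 2 values of 31 occupy positions 3–4 → each gets rank 4.
The 2 values of 46 occupy positions 6–7 → each gets rank 7.
Ranks ≤ 6: {1, 2, 4, 4, 5} → 5 values.

5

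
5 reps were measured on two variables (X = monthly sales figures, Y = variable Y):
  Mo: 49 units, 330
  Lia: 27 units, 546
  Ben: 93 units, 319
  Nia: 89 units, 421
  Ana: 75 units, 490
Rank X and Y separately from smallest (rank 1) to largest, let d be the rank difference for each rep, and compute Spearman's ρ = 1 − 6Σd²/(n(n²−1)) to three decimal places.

-0.700

Ranks of variable 1: 2, 1, 5, 4, 3
Ranks of variable 2: 2, 5, 1, 3, 4
d = r₁ − r₂: 0, -4, 4, 1, -1
d²: 0, 16, 16, 1, 1; Σd² = 34
ρ = 1 − 6·34/(5·24) = 1 − 204/120 = -0.700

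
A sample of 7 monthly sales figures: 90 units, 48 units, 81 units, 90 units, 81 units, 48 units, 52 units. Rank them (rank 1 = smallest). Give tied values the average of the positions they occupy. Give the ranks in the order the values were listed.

Sorted (ascending): 48, 48, 52, 81, 81, 90, 90
The 2 values of 48 occupy positions 1–2 → average rank (1+2)/2 = 1.5.
The 2 values of 81 occupy positions 4–5 → average rank (4+5)/2 = 4.5.
The 2 values of 90 occupy positions 6–7 → average rank (6+7)/2 = 6.5.

6.5, 1.5, 4.5, 6.5, 4.5, 1.5, 3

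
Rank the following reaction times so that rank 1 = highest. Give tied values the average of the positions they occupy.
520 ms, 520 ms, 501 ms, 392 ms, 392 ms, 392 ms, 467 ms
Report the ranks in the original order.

Sorted (descending): 520, 520, 501, 467, 392, 392, 392
The 2 values of 520 occupy positions 1–2 → average rank (1+2)/2 = 1.5.
The 3 values of 392 occupy positions 5–7 → average rank 6.

1.5, 1.5, 3, 6, 6, 6, 4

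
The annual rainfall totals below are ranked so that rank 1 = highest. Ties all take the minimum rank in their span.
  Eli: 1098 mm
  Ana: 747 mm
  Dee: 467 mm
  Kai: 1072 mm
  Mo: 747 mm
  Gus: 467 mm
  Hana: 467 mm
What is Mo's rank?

Sorted (descending): 1098, 1072, 747, 747, 467, 467, 467
The 2 values of 747 occupy positions 3–4 → each gets rank 3.
The 3 values of 467 occupy positions 5–7 → each gets rank 5.
Mo has value 747 mm → rank 3.

3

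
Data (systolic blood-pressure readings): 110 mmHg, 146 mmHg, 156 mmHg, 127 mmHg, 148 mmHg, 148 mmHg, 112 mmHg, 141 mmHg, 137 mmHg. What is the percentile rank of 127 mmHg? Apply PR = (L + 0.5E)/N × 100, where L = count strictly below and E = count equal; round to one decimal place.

27.8

N = 9.
Strictly below 127: 2. Equal to 127: 1.
PR = (2 + 0.5·1)/9 × 100 = 27.8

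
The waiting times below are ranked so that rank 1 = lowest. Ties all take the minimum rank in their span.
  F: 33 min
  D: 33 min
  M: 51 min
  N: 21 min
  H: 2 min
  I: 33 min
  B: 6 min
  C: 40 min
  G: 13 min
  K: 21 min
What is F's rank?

6

Sorted (ascending): 2, 6, 13, 21, 21, 33, 33, 33, 40, 51
The 2 values of 21 occupy positions 4–5 → each gets rank 4.
The 3 values of 33 occupy positions 6–8 → each gets rank 6.
F has value 33 min → rank 6.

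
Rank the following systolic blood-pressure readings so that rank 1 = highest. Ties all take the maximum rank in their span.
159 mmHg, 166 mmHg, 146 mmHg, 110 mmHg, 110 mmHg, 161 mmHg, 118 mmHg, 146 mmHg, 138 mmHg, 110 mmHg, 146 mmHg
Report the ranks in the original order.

3, 1, 6, 11, 11, 2, 8, 6, 7, 11, 6

Sorted (descending): 166, 161, 159, 146, 146, 146, 138, 118, 110, 110, 110
The 3 values of 146 occupy positions 4–6 → each gets rank 6.
The 3 values of 110 occupy positions 9–11 → each gets rank 11.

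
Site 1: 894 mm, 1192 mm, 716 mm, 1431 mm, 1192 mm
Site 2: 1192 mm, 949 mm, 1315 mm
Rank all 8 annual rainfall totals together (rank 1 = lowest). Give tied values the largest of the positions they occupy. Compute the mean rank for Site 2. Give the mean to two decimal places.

Sorted (ascending): 716, 894, 949, 1192, 1192, 1192, 1315, 1431
The 3 values of 1192 occupy positions 4–6 → each gets rank 6.
Site 2 values → pooled ranks: 1192→6, 949→3, 1315→7
Mean rank = (6 + 3 + 7) / 3 = 5.33

5.33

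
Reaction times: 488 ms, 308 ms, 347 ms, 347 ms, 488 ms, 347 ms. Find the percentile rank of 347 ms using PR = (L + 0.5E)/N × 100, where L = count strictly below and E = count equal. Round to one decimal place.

41.7

N = 6.
Strictly below 347: 1. Equal to 347: 3.
PR = (1 + 0.5·3)/6 × 100 = 41.7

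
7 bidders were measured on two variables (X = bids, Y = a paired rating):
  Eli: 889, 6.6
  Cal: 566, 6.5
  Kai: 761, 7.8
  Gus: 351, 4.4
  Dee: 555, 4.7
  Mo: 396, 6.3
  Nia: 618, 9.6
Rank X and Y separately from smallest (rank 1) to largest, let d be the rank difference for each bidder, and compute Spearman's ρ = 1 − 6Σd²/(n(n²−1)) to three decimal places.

0.821

Ranks of variable 1: 7, 4, 6, 1, 3, 2, 5
Ranks of variable 2: 5, 4, 6, 1, 2, 3, 7
d = r₁ − r₂: 2, 0, 0, 0, 1, -1, -2
d²: 4, 0, 0, 0, 1, 1, 4; Σd² = 10
ρ = 1 − 6·10/(7·48) = 1 − 60/336 = 0.821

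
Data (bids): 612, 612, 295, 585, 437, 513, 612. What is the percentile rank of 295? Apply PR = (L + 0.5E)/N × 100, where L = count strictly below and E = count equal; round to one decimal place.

7.1

N = 7.
Strictly below 295: 0. Equal to 295: 1.
PR = (0 + 0.5·1)/7 × 100 = 7.1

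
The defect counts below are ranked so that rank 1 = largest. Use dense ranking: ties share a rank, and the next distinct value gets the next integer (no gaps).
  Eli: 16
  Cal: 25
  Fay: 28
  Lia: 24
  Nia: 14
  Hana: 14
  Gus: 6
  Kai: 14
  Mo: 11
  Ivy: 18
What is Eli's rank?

Sorted (descending): 28, 25, 24, 18, 16, 14, 14, 14, 11, 6
The 3 values of 14 share dense rank 6.
Remaining distinct values take the next consecutive integers.
Eli has value 16 → rank 5.

5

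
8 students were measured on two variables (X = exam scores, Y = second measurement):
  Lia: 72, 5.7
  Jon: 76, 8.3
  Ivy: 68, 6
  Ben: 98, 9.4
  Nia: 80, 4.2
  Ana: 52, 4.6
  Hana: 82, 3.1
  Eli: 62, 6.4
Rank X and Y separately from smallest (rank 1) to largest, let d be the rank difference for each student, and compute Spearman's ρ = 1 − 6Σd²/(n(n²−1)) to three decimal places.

Ranks of variable 1: 4, 5, 3, 8, 6, 1, 7, 2
Ranks of variable 2: 4, 7, 5, 8, 2, 3, 1, 6
d = r₁ − r₂: 0, -2, -2, 0, 4, -2, 6, -4
d²: 0, 4, 4, 0, 16, 4, 36, 16; Σd² = 80
ρ = 1 − 6·80/(8·63) = 1 − 480/504 = 0.048

0.048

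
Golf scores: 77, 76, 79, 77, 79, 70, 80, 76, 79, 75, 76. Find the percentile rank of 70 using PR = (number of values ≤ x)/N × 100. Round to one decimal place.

N = 11.
Strictly below 70: 0. Equal to 70: 1.
PR = 1/11 × 100 = 9.1

9.1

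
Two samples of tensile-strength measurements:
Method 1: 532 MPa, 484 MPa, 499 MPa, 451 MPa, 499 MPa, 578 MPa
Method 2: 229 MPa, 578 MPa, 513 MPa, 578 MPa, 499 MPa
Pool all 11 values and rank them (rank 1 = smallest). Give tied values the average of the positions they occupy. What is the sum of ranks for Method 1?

Sorted (ascending): 229, 451, 484, 499, 499, 499, 513, 532, 578, 578, 578
The 3 values of 499 occupy positions 4–6 → average rank 5.
The 3 values of 578 occupy positions 9–11 → average rank 10.
Method 1 values → pooled ranks: 532→8, 484→3, 499→5, 451→2, 499→5, 578→10
Rank sum = 8 + 3 + 5 + 2 + 5 + 10 = 33

33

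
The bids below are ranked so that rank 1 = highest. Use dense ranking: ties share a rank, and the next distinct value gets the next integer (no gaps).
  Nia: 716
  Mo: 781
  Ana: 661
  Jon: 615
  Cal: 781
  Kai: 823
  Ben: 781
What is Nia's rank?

3

Sorted (descending): 823, 781, 781, 781, 716, 661, 615
The 3 values of 781 share dense rank 2.
Remaining distinct values take the next consecutive integers.
Nia has value 716 → rank 3.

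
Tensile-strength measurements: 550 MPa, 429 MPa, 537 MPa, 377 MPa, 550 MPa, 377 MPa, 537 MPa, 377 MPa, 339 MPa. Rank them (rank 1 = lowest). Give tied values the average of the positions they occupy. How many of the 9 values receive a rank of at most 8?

7

Sorted (ascending): 339, 377, 377, 377, 429, 537, 537, 550, 550
The 3 values of 377 occupy positions 2–4 → average rank 3.
The 2 values of 537 occupy positions 6–7 → average rank (6+7)/2 = 6.5.
The 2 values of 550 occupy positions 8–9 → average rank (8+9)/2 = 8.5.
Ranks ≤ 8: {1, 3, 3, 3, 5, 6.5, 6.5} → 7 values.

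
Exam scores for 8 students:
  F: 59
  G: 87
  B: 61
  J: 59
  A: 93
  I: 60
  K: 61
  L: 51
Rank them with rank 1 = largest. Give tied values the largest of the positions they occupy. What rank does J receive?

Sorted (descending): 93, 87, 61, 61, 60, 59, 59, 51
The 2 values of 61 occupy positions 3–4 → each gets rank 4.
The 2 values of 59 occupy positions 6–7 → each gets rank 7.
J has value 59 → rank 7.

7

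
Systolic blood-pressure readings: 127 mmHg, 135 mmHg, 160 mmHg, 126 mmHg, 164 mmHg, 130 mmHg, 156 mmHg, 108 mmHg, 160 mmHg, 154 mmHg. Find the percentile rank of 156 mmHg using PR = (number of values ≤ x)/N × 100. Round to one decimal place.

N = 10.
Strictly below 156: 6. Equal to 156: 1.
PR = 7/10 × 100 = 70.0

70.0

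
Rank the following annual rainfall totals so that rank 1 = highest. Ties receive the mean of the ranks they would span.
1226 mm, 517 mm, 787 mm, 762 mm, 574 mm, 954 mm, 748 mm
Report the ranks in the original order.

1, 7, 3, 4, 6, 2, 5

Sorted (descending): 1226, 954, 787, 762, 748, 574, 517
No ties — each value takes its position as its rank.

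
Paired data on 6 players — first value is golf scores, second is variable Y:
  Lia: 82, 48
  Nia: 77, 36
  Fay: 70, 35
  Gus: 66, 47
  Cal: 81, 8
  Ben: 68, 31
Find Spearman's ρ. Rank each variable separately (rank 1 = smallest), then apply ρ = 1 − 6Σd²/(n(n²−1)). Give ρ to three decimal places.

Ranks of variable 1: 6, 4, 3, 1, 5, 2
Ranks of variable 2: 6, 4, 3, 5, 1, 2
d = r₁ − r₂: 0, 0, 0, -4, 4, 0
d²: 0, 0, 0, 16, 16, 0; Σd² = 32
ρ = 1 − 6·32/(6·35) = 1 − 192/210 = 0.086

0.086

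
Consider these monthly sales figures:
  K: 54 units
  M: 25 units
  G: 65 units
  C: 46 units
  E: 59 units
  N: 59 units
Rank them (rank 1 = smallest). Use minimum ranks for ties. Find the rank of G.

Sorted (ascending): 25, 46, 54, 59, 59, 65
The 2 values of 59 occupy positions 4–5 → each gets rank 4.
G has value 65 units → rank 6.

6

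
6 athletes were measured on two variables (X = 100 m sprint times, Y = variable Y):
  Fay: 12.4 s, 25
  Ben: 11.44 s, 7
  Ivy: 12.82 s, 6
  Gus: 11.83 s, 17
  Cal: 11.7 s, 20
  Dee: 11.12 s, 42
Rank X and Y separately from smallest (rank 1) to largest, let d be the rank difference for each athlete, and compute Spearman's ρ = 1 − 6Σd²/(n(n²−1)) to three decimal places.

Ranks of variable 1: 5, 2, 6, 4, 3, 1
Ranks of variable 2: 5, 2, 1, 3, 4, 6
d = r₁ − r₂: 0, 0, 5, 1, -1, -5
d²: 0, 0, 25, 1, 1, 25; Σd² = 52
ρ = 1 − 6·52/(6·35) = 1 − 312/210 = -0.486

-0.486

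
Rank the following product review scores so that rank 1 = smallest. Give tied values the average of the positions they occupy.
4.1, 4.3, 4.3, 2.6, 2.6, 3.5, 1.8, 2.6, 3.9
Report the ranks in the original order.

Sorted (ascending): 1.8, 2.6, 2.6, 2.6, 3.5, 3.9, 4.1, 4.3, 4.3
The 3 values of 2.6 occupy positions 2–4 → average rank 3.
The 2 values of 4.3 occupy positions 8–9 → average rank (8+9)/2 = 8.5.

7, 8.5, 8.5, 3, 3, 5, 1, 3, 6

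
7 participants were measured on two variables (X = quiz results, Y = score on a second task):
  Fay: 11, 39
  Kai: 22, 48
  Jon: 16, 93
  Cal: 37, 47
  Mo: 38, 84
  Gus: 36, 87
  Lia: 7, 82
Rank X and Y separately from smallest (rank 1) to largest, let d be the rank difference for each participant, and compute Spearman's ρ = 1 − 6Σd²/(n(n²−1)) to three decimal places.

0.143

Ranks of variable 1: 2, 4, 3, 6, 7, 5, 1
Ranks of variable 2: 1, 3, 7, 2, 5, 6, 4
d = r₁ − r₂: 1, 1, -4, 4, 2, -1, -3
d²: 1, 1, 16, 16, 4, 1, 9; Σd² = 48
ρ = 1 − 6·48/(7·48) = 1 − 288/336 = 0.143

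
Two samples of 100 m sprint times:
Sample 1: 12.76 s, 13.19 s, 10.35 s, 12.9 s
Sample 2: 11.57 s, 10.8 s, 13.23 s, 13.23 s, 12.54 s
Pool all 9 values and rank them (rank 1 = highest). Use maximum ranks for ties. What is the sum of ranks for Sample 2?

Sorted (descending): 13.23, 13.23, 13.19, 12.9, 12.76, 12.54, 11.57, 10.8, 10.35
The 2 values of 13.23 occupy positions 1–2 → each gets rank 2.
Sample 2 values → pooled ranks: 11.57→7, 10.8→8, 13.23→2, 13.23→2, 12.54→6
Rank sum = 7 + 8 + 2 + 2 + 6 = 25

25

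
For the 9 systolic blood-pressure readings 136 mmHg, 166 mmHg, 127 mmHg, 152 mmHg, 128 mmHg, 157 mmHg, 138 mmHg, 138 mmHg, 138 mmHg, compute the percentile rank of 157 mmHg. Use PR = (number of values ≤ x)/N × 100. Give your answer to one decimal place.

N = 9.
Strictly below 157: 7. Equal to 157: 1.
PR = 8/9 × 100 = 88.9

88.9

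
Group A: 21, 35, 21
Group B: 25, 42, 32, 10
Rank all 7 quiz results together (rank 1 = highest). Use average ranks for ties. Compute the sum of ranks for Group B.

Sorted (descending): 42, 35, 32, 25, 21, 21, 10
The 2 values of 21 occupy positions 5–6 → average rank (5+6)/2 = 5.5.
Group B values → pooled ranks: 25→4, 42→1, 32→3, 10→7
Rank sum = 4 + 1 + 3 + 7 = 15

15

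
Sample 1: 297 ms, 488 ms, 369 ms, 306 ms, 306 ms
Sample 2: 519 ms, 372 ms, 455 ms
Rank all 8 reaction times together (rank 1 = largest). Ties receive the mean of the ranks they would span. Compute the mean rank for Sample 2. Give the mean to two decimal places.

Sorted (descending): 519, 488, 455, 372, 369, 306, 306, 297
The 2 values of 306 occupy positions 6–7 → average rank (6+7)/2 = 6.5.
Sample 2 values → pooled ranks: 519→1, 372→4, 455→3
Mean rank = (1 + 4 + 3) / 3 = 2.67

2.67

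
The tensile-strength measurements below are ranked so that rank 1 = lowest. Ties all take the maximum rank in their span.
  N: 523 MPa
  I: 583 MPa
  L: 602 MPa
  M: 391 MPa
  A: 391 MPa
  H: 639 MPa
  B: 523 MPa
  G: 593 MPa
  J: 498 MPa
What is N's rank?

5

Sorted (ascending): 391, 391, 498, 523, 523, 583, 593, 602, 639
The 2 values of 391 occupy positions 1–2 → each gets rank 2.
The 2 values of 523 occupy positions 4–5 → each gets rank 5.
N has value 523 MPa → rank 5.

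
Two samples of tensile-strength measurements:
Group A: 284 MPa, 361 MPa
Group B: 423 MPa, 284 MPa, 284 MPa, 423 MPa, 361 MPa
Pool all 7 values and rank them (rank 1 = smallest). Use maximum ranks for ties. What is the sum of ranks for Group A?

8

Sorted (ascending): 284, 284, 284, 361, 361, 423, 423
The 3 values of 284 occupy positions 1–3 → each gets rank 3.
The 2 values of 361 occupy positions 4–5 → each gets rank 5.
The 2 values of 423 occupy positions 6–7 → each gets rank 7.
Group A values → pooled ranks: 284→3, 361→5
Rank sum = 3 + 5 = 8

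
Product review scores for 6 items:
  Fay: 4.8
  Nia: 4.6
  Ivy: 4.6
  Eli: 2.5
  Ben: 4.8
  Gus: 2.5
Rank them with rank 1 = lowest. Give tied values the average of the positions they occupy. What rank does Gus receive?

Sorted (ascending): 2.5, 2.5, 4.6, 4.6, 4.8, 4.8
The 2 values of 2.5 occupy positions 1–2 → average rank (1+2)/2 = 1.5.
The 2 values of 4.6 occupy positions 3–4 → average rank (3+4)/2 = 3.5.
The 2 values of 4.8 occupy positions 5–6 → average rank (5+6)/2 = 5.5.
Gus has value 2.5 → rank 1.5.

1.5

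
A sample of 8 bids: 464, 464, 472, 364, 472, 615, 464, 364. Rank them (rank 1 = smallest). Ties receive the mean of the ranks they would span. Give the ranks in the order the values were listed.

4, 4, 6.5, 1.5, 6.5, 8, 4, 1.5

Sorted (ascending): 364, 364, 464, 464, 464, 472, 472, 615
The 2 values of 364 occupy positions 1–2 → average rank (1+2)/2 = 1.5.
The 3 values of 464 occupy positions 3–5 → average rank 4.
The 2 values of 472 occupy positions 6–7 → average rank (6+7)/2 = 6.5.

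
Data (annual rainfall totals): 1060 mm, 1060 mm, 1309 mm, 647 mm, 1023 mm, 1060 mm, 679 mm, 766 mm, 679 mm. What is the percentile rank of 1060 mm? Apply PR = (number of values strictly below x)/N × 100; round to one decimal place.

N = 9.
Strictly below 1060: 5. Equal to 1060: 3.
PR = 5/9 × 100 = 55.6

55.6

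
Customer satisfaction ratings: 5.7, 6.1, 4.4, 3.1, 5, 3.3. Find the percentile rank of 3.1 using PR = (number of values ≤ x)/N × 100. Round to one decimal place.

16.7

N = 6.
Strictly below 3.1: 0. Equal to 3.1: 1.
PR = 1/6 × 100 = 16.7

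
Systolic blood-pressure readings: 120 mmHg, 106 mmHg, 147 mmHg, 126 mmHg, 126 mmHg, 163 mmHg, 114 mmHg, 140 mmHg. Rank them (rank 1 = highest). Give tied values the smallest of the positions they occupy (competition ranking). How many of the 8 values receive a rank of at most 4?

Sorted (descending): 163, 147, 140, 126, 126, 120, 114, 106
The 2 values of 126 occupy positions 4–5 → each gets rank 4.
Ranks ≤ 4: {1, 2, 3, 4, 4} → 5 values.

5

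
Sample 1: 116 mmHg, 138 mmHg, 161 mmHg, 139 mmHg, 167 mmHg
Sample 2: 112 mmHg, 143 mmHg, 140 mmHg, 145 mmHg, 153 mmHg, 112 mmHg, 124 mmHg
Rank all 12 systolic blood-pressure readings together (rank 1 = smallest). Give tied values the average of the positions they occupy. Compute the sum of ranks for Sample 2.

Sorted (ascending): 112, 112, 116, 124, 138, 139, 140, 143, 145, 153, 161, 167
The 2 values of 112 occupy positions 1–2 → average rank (1+2)/2 = 1.5.
Sample 2 values → pooled ranks: 112→1.5, 143→8, 140→7, 145→9, 153→10, 112→1.5, 124→4
Rank sum = 1.5 + 8 + 7 + 9 + 10 + 1.5 + 4 = 41

41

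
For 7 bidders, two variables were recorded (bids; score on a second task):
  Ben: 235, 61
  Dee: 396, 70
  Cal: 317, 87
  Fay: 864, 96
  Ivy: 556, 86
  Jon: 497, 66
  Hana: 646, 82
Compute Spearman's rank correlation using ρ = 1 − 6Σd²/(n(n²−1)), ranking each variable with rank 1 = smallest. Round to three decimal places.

Ranks of variable 1: 1, 3, 2, 7, 5, 4, 6
Ranks of variable 2: 1, 3, 6, 7, 5, 2, 4
d = r₁ − r₂: 0, 0, -4, 0, 0, 2, 2
d²: 0, 0, 16, 0, 0, 4, 4; Σd² = 24
ρ = 1 − 6·24/(7·48) = 1 − 144/336 = 0.571

0.571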